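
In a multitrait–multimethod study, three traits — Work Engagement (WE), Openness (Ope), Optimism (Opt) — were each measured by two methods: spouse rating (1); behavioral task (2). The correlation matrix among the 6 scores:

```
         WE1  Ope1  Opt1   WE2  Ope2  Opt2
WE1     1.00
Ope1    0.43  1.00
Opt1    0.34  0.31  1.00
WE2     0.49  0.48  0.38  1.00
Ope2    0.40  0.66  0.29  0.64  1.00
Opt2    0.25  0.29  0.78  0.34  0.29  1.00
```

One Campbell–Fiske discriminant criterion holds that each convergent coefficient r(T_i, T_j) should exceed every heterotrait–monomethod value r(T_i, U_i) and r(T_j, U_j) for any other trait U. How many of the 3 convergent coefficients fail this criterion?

1

Convergent coefficients and their comparison sets:
WE (methods 1·2): 0.49 vs {0.43, 0.64, 0.34, 0.34} → fail.
Ope (methods 1·2): 0.66 vs {0.43, 0.64, 0.31, 0.29} → pass.
Opt (methods 1·2): 0.78 vs {0.34, 0.34, 0.31, 0.29} → pass.
1 of 3 fail.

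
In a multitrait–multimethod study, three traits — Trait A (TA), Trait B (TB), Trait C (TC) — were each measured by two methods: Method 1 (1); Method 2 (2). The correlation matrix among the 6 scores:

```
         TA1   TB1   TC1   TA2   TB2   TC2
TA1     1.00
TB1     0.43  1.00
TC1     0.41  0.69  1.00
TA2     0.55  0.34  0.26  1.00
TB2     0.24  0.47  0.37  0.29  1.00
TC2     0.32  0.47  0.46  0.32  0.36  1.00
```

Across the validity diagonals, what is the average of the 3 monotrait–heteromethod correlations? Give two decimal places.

0.49

Convergent values: 0.55, 0.47, 0.46; mean = 1.48/3 = 0.49.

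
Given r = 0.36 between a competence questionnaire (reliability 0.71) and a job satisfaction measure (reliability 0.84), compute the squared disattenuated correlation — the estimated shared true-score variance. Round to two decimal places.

0.22

Disattenuated r = 0.36 / √(0.71 × 0.84) = 0.36 / 0.7723 = 0.4661.
Shared true-score variance = 0.4661² = 0.2172 ≈ 0.22.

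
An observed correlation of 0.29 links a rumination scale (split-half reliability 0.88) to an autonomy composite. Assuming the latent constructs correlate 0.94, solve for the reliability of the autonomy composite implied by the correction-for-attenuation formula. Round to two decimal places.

0.11

r_true = r_obs / √(r_xx · r_yy) ⇒ 0.94 = 0.29 / √(0.88 · r_yy).
√(0.88 · r_yy) = 0.29 / 0.94 = 0.3085; 0.88 · r_yy = 0.0952; r_yy = 0.0952 / 0.88 ≈ 0.11.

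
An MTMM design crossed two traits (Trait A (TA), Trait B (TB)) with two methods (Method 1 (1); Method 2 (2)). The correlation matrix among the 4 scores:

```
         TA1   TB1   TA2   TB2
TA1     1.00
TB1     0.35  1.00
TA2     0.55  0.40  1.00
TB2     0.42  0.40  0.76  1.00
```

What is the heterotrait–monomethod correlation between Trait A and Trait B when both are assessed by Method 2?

0.76

Different traits, same method: r(TA2, TB2) = 0.76.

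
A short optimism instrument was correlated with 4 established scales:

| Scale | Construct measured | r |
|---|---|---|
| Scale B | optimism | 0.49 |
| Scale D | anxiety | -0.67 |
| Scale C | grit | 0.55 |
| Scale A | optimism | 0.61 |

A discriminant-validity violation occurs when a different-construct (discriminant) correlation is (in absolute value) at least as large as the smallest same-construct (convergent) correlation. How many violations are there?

Convergent (same construct = optimism): Scale B, Scale A.
Smallest convergent = 0.49. Discriminant |r|: 0.67, 0.55; count ≥ 0.49 → 2.

2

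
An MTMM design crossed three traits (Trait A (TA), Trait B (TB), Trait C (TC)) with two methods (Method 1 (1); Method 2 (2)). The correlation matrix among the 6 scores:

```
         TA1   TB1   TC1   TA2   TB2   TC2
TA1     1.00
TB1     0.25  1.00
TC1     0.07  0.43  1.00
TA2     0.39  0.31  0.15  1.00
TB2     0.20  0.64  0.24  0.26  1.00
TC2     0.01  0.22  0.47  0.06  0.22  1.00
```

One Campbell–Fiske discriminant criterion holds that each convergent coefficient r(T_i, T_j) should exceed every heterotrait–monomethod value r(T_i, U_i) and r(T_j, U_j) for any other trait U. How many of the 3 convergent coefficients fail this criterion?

Checking each validity diagonal entry against its comparison values:
TA (methods 1·2): 0.39 vs {0.25, 0.26, 0.07, 0.06} → pass.
TB (methods 1·2): 0.64 vs {0.25, 0.26, 0.43, 0.22} → pass.
TC (methods 1·2): 0.47 vs {0.07, 0.06, 0.43, 0.22} → pass.
0 of 3 fail.

0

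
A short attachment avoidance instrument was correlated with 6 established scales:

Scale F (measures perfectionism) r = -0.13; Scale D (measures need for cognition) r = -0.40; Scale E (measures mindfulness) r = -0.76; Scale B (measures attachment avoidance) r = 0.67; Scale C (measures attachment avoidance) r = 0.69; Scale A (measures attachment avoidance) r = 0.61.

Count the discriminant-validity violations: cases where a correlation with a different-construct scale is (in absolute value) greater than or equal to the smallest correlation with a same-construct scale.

Convergent (same construct = attachment avoidance): Scale B, Scale C, Scale A.
Smallest convergent = 0.61. Discriminant |r|: 0.13, 0.40, 0.76; count ≥ 0.61 → 1.

1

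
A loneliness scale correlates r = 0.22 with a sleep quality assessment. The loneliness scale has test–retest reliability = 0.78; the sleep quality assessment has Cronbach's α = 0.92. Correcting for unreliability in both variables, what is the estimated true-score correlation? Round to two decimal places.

0.26

r_true = r_obs / √(r_xx · r_yy) = 0.22 / √(0.78 × 0.92) = 0.22 / √0.7176 = 0.22 / 0.8471 ≈ 0.26.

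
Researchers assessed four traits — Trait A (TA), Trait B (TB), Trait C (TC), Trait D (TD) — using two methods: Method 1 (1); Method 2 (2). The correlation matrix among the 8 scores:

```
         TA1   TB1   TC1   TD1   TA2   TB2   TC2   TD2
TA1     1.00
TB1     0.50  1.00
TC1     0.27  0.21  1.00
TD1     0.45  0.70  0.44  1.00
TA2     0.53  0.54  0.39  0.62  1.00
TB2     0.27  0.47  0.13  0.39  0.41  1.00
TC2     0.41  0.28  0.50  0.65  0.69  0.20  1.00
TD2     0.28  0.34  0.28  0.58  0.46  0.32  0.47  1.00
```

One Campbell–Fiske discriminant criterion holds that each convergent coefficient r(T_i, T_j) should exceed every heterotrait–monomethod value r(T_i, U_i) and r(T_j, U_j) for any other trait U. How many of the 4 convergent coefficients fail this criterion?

Each convergent coefficient versus the relevant comparison correlations:
TA (methods 1·2): 0.53 vs {0.50, 0.41, 0.27, 0.69, 0.45, 0.46} → fail.
TB (methods 1·2): 0.47 vs {0.50, 0.41, 0.21, 0.20, 0.70, 0.32} → fail.
TC (methods 1·2): 0.50 vs {0.27, 0.69, 0.21, 0.20, 0.44, 0.47} → fail.
TD (methods 1·2): 0.58 vs {0.45, 0.46, 0.70, 0.32, 0.44, 0.47} → fail.
4 of 4 fail.

4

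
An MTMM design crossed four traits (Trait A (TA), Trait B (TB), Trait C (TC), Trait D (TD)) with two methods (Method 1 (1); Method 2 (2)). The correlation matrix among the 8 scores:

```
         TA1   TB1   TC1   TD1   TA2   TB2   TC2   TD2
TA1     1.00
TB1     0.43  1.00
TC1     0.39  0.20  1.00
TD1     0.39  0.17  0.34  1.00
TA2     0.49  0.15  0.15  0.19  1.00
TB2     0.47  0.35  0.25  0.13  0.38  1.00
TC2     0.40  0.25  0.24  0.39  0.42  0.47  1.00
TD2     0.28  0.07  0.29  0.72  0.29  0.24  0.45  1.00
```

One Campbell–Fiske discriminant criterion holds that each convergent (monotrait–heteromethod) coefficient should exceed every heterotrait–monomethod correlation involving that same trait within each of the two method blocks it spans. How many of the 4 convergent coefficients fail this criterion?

Each convergent coefficient versus the relevant comparison correlations:
TA (methods 1·2): 0.49 vs {0.43, 0.38, 0.39, 0.42, 0.39, 0.29} → pass.
TB (methods 1·2): 0.35 vs {0.43, 0.38, 0.20, 0.47, 0.17, 0.24} → fail.
TC (methods 1·2): 0.24 vs {0.39, 0.42, 0.20, 0.47, 0.34, 0.45} → fail.
TD (methods 1·2): 0.72 vs {0.39, 0.29, 0.17, 0.24, 0.34, 0.45} → pass.
2 of 4 fail.

2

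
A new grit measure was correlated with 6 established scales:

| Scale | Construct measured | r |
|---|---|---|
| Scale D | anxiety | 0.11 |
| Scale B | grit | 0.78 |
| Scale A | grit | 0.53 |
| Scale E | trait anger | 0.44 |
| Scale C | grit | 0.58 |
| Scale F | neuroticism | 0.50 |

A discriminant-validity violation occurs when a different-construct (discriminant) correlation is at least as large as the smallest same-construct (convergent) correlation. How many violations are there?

0

Convergent (same construct = grit): Scale B, Scale A, Scale C.
Smallest convergent = 0.53. Discriminant values: 0.11, 0.44, 0.50; count ≥ 0.53 → 0.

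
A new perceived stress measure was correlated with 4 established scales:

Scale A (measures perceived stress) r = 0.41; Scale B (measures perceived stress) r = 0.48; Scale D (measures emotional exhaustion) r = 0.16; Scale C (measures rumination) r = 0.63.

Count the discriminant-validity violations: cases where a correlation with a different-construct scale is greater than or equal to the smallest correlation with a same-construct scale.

1

Convergent (same construct = perceived stress): Scale A, Scale B.
Smallest convergent = 0.41. Discriminant values: 0.16, 0.63; count ≥ 0.41 → 1.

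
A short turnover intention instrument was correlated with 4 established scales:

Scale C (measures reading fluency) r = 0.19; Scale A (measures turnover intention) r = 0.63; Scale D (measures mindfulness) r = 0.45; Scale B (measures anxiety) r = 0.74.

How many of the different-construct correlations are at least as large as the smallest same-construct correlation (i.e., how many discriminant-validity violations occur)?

1

Convergent (same construct = turnover intention): Scale A.
Smallest convergent = 0.63. Discriminant values: 0.19, 0.45, 0.74; count ≥ 0.63 → 1.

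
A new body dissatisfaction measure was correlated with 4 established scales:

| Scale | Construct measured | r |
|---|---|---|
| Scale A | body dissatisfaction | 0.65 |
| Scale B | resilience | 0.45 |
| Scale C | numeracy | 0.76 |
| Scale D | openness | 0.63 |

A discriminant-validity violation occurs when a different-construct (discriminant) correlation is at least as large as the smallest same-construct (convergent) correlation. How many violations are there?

1

Convergent (same construct = body dissatisfaction): Scale A.
Smallest convergent = 0.65. Discriminant values: 0.45, 0.76, 0.63; count ≥ 0.65 → 1.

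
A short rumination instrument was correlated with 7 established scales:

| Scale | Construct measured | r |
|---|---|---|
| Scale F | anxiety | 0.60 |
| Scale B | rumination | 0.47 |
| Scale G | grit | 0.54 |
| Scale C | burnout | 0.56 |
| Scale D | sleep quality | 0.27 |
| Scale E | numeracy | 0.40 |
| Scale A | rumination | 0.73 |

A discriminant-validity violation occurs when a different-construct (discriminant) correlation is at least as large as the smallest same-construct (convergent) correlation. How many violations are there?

Convergent (same construct = rumination): Scale B, Scale A.
Smallest convergent = 0.47. Discriminant values: 0.60, 0.54, 0.56, 0.27, 0.40; count ≥ 0.47 → 3.

3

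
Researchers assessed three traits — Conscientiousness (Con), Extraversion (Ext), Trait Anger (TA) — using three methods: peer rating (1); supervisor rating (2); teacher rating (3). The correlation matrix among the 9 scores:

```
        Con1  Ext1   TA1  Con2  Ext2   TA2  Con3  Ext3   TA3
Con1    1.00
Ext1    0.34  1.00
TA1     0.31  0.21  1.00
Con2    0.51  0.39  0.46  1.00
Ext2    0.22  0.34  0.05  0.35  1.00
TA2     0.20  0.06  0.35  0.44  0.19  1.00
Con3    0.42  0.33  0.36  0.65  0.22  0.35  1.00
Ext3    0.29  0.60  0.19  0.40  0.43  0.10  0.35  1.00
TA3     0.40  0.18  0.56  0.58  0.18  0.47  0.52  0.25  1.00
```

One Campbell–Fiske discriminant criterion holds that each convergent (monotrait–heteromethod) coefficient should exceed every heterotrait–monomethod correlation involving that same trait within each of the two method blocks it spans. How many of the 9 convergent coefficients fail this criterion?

4

Convergent coefficients and their comparison sets:
Con (methods 1·2): 0.51 vs {0.34, 0.35, 0.31, 0.44} → pass.
Con (methods 1·3): 0.42 vs {0.34, 0.35, 0.31, 0.52} → fail.
Con (methods 2·3): 0.65 vs {0.35, 0.35, 0.44, 0.52} → pass.
Ext (methods 1·2): 0.34 vs {0.34, 0.35, 0.21, 0.19} → fail.
Ext (methods 1·3): 0.60 vs {0.34, 0.35, 0.21, 0.25} → pass.
Ext (methods 2·3): 0.43 vs {0.35, 0.35, 0.19, 0.25} → pass.
TA (methods 1·2): 0.35 vs {0.31, 0.44, 0.21, 0.19} → fail.
TA (methods 1·3): 0.56 vs {0.31, 0.52, 0.21, 0.25} → pass.
TA (methods 2·3): 0.47 vs {0.44, 0.52, 0.19, 0.25} → fail.
4 of 9 fail.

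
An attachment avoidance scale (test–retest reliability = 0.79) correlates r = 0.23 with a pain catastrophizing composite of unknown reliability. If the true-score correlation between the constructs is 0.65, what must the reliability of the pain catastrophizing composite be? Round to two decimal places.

r_true = r_obs / √(r_xx · r_yy) ⇒ 0.65 = 0.23 / √(0.79 · r_yy).
√(0.79 · r_yy) = 0.23 / 0.65 = 0.3538; 0.79 · r_yy = 0.1252; r_yy = 0.1252 / 0.79 ≈ 0.16.

0.16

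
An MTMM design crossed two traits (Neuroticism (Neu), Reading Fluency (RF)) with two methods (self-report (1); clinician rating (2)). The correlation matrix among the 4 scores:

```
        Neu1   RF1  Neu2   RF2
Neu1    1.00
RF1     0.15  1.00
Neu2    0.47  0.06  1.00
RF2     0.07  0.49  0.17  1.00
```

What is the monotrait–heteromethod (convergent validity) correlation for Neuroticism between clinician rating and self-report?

Same trait (Neu), different methods: r(Neu2, Neu1) = 0.47.

0.47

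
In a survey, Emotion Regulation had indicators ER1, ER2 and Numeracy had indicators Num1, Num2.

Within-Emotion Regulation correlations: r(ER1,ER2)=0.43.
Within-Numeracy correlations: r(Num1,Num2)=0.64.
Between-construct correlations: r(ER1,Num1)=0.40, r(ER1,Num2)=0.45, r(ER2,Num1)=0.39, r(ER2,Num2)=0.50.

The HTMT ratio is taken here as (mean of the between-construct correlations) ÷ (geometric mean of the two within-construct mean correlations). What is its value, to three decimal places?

Between-construct mean = 1.74/4 = 0.4350.
Mean within-ER = 0.43/1 = 0.4300; mean within-Num = 0.64/1 = 0.6400.
Geometric mean = √(0.4300 × 0.6400) = 0.5246.
HTMT = 0.4350 / 0.5246 = 0.829.

0.829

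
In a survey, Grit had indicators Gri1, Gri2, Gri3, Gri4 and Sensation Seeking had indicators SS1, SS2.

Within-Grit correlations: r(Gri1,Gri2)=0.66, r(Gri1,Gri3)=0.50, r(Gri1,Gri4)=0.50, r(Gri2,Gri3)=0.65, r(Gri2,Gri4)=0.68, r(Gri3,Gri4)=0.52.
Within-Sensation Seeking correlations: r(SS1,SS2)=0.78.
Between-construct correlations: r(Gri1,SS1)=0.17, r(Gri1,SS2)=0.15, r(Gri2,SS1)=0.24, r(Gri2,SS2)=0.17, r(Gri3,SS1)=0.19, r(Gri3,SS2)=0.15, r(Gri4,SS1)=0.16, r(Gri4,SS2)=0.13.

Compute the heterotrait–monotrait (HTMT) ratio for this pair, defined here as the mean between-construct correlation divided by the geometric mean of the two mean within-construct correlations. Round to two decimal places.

Mean between = 1.36/8 = 0.1700.
Mean within-Gri = 3.51/6 = 0.5850; mean within-SS = 0.78/1 = 0.7800.
Geometric mean = √(0.5850 × 0.7800) = 0.6755.
HTMT = 0.1700 / 0.6755 = 0.25.

0.25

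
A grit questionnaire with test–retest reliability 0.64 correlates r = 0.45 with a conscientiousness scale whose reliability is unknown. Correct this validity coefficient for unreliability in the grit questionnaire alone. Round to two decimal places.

Single correction: r_c = r_obs / √r_xx = 0.45 / √0.64 = 0.45 / 0.8000 ≈ 0.56.

0.56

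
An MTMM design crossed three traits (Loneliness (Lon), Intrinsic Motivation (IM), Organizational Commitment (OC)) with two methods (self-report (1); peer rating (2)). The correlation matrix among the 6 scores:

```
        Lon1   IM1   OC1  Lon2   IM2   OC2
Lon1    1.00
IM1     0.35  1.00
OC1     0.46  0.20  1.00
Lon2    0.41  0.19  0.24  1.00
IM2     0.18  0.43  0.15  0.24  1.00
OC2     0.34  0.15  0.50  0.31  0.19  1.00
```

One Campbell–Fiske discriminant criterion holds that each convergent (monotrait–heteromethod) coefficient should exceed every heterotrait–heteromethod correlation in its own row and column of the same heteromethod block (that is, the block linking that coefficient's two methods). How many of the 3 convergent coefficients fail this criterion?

0

Each convergent coefficient versus the relevant comparison correlations:
Lon (methods 1·2): 0.41 vs {0.18, 0.19, 0.34, 0.24} → pass.
IM (methods 1·2): 0.43 vs {0.19, 0.18, 0.15, 0.15} → pass.
OC (methods 1·2): 0.50 vs {0.24, 0.34, 0.15, 0.15} → pass.
0 of 3 fail.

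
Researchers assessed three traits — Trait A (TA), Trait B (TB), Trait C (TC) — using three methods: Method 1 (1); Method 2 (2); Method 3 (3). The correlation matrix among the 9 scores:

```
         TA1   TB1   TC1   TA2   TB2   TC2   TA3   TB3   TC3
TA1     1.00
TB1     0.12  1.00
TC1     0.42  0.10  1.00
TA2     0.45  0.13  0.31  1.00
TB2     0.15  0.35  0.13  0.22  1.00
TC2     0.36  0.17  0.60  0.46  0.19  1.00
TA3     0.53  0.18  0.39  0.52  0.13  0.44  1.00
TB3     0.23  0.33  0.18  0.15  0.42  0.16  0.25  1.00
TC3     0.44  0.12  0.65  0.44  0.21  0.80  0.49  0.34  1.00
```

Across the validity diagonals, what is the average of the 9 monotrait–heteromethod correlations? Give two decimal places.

0.52

Convergent values: 0.45, 0.53, 0.52, 0.35, 0.33, 0.42, 0.60, 0.65, 0.80; mean = 4.65/9 = 0.52.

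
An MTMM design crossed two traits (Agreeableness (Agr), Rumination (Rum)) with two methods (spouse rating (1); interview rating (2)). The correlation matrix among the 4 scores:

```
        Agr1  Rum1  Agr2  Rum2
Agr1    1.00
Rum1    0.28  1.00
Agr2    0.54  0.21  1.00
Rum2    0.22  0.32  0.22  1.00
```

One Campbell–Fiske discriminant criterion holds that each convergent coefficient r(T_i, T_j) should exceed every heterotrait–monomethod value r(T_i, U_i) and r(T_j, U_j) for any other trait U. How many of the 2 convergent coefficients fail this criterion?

0

Checking each validity diagonal entry against its comparison values:
Agr (methods 1·2): 0.54 vs {0.28, 0.22} → pass.
Rum (methods 1·2): 0.32 vs {0.28, 0.22} → pass.
0 of 2 fail.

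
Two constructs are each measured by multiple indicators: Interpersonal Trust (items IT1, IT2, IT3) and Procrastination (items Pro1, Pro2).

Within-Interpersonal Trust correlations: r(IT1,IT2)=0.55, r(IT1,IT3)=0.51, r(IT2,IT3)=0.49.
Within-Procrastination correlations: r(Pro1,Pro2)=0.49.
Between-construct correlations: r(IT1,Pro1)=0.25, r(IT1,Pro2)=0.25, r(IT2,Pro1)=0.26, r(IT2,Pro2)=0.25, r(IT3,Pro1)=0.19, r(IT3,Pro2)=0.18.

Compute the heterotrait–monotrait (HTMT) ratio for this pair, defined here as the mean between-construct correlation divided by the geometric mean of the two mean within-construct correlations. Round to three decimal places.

Mean heterotrait r = 1.38/6 = 0.2300.
Mean within-IT = 1.55/3 = 0.5167; mean within-Pro = 0.49/1 = 0.4900.
Geometric mean = √(0.5167 × 0.4900) = 0.5032.
HTMT = 0.2300 / 0.5032 = 0.457.

0.457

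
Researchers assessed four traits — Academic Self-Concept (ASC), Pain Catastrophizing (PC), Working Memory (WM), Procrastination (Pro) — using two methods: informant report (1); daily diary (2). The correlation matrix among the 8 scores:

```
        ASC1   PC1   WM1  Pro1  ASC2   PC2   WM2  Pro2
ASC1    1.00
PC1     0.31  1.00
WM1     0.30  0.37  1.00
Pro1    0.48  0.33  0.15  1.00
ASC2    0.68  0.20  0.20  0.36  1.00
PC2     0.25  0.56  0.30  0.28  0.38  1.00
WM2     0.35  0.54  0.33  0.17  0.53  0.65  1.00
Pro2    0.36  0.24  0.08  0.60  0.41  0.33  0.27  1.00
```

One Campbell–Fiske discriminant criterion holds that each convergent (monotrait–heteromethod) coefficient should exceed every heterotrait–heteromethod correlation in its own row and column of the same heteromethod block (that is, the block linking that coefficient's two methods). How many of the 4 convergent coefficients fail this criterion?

Convergent coefficients and their comparison sets:
ASC (methods 1·2): 0.68 vs {0.25, 0.20, 0.35, 0.20, 0.36, 0.36} → pass.
PC (methods 1·2): 0.56 vs {0.20, 0.25, 0.54, 0.30, 0.24, 0.28} → pass.
WM (methods 1·2): 0.33 vs {0.20, 0.35, 0.30, 0.54, 0.08, 0.17} → fail.
Pro (methods 1·2): 0.60 vs {0.36, 0.36, 0.28, 0.24, 0.17, 0.08} → pass.
1 of 4 fail.

1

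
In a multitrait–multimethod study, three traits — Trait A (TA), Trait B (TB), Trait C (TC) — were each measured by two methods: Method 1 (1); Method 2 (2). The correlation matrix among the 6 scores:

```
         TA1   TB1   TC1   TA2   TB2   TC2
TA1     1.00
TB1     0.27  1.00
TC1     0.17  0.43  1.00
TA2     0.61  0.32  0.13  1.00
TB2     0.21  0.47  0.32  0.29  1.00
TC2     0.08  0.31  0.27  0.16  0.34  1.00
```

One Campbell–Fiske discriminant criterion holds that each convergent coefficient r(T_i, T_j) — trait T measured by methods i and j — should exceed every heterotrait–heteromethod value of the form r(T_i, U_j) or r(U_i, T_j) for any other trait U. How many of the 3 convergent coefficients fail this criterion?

Convergent coefficients and their comparison sets:
TA (methods 1·2): 0.61 vs {0.21, 0.32, 0.08, 0.13} → pass.
TB (methods 1·2): 0.47 vs {0.32, 0.21, 0.31, 0.32} → pass.
TC (methods 1·2): 0.27 vs {0.13, 0.08, 0.32, 0.31} → fail.
1 of 3 fail.

1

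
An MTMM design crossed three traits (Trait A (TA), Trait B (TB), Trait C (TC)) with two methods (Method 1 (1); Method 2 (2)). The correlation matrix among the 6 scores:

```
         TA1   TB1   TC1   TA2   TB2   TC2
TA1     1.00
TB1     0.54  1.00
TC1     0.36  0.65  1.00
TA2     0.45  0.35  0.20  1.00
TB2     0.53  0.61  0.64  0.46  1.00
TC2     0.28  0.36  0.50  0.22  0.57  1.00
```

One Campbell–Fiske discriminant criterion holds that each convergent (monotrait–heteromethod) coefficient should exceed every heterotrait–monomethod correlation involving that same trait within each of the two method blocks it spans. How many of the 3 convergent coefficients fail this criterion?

Checking each validity diagonal entry against its comparison values:
TA (methods 1·2): 0.45 vs {0.54, 0.46, 0.36, 0.22} → fail.
TB (methods 1·2): 0.61 vs {0.54, 0.46, 0.65, 0.57} → fail.
TC (methods 1·2): 0.50 vs {0.36, 0.22, 0.65, 0.57} → fail.
3 of 3 fail.

3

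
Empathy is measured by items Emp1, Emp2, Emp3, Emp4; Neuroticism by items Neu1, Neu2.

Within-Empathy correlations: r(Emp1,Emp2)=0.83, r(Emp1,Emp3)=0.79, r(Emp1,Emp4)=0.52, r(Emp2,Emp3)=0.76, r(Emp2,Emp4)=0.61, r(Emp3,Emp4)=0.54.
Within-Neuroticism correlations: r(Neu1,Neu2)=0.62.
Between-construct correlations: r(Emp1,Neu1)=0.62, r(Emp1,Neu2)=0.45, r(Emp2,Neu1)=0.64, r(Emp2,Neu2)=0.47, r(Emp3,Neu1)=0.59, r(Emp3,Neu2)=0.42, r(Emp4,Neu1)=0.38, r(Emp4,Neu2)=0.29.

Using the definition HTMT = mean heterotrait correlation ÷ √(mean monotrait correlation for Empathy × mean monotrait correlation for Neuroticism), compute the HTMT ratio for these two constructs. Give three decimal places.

0.746

Between-construct mean = 3.86/8 = 0.4825.
Mean within-Emp = 4.05/6 = 0.6750; mean within-Neu = 0.62/1 = 0.6200.
Geometric mean = √(0.6750 × 0.6200) = 0.6469.
HTMT = 0.4825 / 0.6469 = 0.746.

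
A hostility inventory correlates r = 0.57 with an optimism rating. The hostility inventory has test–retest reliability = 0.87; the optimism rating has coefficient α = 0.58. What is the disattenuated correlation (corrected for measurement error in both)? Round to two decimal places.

0.80

r_true = r_obs / √(r_xx · r_yy) = 0.57 / √(0.87 × 0.58) = 0.57 / √0.5046 = 0.57 / 0.7104 ≈ 0.80.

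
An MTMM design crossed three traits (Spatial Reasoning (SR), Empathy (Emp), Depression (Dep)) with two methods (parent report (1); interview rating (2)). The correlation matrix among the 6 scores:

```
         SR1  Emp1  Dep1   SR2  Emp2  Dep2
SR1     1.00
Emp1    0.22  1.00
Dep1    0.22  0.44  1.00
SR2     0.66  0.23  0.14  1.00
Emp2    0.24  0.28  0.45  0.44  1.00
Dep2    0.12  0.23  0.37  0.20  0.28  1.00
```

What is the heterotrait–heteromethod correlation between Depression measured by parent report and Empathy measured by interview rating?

0.45

Different traits and methods: r(Dep1, Emp2) = 0.45.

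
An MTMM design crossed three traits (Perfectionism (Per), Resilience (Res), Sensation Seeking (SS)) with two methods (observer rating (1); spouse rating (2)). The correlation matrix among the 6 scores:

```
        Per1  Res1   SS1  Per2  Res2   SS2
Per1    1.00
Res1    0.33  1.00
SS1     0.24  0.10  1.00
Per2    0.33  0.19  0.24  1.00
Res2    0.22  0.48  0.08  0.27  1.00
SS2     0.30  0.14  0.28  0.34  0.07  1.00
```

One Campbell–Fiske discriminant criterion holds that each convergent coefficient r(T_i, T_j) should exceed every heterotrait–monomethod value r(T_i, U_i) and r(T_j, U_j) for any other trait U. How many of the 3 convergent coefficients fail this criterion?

2

Each convergent coefficient versus the relevant comparison correlations:
Per (methods 1·2): 0.33 vs {0.33, 0.27, 0.24, 0.34} → fail.
Res (methods 1·2): 0.48 vs {0.33, 0.27, 0.10, 0.07} → pass.
SS (methods 1·2): 0.28 vs {0.24, 0.34, 0.10, 0.07} → fail.
2 of 3 fail.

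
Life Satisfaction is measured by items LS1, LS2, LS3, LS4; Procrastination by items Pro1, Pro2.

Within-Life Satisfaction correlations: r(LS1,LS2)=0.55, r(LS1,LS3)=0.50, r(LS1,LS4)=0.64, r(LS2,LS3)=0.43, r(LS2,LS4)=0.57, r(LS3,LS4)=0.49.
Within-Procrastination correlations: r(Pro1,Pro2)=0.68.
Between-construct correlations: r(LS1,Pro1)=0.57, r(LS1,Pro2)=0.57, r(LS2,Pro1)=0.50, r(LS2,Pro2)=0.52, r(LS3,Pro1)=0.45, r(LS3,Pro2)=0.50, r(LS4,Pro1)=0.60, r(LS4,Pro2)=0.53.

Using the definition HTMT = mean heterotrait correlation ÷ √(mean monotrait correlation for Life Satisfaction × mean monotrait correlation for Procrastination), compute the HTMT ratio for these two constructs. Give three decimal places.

Mean between = 4.24/8 = 0.5300.
Mean within-LS = 3.18/6 = 0.5300; mean within-Pro = 0.68/1 = 0.6800.
Geometric mean = √(0.5300 × 0.6800) = 0.6003.
HTMT = 0.5300 / 0.6003 = 0.883.

0.883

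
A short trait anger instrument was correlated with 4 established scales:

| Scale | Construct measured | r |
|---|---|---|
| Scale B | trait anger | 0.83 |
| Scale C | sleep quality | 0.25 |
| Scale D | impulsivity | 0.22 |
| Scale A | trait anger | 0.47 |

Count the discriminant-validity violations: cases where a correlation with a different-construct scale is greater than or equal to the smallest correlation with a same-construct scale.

Convergent (same construct = trait anger): Scale B, Scale A.
Smallest convergent = 0.47. Discriminant values: 0.25, 0.22; count ≥ 0.47 → 0.

0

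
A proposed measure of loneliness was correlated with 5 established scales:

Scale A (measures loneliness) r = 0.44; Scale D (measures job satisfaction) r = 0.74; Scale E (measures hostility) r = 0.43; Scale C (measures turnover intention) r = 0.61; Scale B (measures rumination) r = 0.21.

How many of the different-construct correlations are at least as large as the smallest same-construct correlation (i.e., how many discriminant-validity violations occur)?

Convergent (same construct = loneliness): Scale A.
Smallest convergent = 0.44. Discriminant values: 0.74, 0.43, 0.61, 0.21; count ≥ 0.44 → 2.

2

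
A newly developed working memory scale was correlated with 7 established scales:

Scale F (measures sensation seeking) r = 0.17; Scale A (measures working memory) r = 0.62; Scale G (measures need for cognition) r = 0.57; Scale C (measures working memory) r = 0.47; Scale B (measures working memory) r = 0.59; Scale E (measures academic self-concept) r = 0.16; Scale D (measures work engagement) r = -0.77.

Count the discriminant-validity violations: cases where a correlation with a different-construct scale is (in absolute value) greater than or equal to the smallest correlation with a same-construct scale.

Convergent (same construct = working memory): Scale A, Scale C, Scale B.
Smallest convergent = 0.47. Discriminant |r|: 0.17, 0.57, 0.16, 0.77; count ≥ 0.47 → 2.

2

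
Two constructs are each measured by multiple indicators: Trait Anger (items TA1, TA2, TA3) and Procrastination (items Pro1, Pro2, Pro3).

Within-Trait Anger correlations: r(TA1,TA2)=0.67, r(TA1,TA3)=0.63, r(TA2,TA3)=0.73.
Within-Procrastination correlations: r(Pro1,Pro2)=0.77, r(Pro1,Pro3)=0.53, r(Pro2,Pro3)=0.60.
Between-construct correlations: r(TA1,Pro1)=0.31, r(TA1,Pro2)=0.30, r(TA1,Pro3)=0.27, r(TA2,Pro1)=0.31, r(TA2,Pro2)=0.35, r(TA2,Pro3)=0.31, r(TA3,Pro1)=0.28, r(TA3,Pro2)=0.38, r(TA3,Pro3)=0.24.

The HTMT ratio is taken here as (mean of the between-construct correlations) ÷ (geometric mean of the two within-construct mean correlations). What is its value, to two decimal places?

0.47

Mean heterotrait r = 2.75/9 = 0.3056.
Mean within-TA = 2.03/3 = 0.6767; mean within-Pro = 1.90/3 = 0.6333.
Geometric mean = √(0.6767 × 0.6333) = 0.6546.
HTMT = 0.3056 / 0.6546 = 0.47.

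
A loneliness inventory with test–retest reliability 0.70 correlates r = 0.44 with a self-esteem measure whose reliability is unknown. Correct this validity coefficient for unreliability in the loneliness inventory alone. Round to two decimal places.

0.53

Single correction: r_c = r_obs / √r_xx = 0.44 / √0.70 = 0.44 / 0.8367 ≈ 0.53.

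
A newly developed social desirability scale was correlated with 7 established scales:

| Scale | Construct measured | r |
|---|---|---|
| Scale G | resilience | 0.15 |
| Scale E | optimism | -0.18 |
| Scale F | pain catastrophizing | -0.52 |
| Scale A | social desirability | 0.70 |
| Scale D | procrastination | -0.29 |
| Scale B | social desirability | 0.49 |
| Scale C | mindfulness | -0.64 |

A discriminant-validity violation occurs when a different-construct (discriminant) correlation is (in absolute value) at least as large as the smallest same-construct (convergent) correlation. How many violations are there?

Convergent (same construct = social desirability): Scale A, Scale B.
Smallest convergent = 0.49. Discriminant |r|: 0.15, 0.18, 0.52, 0.29, 0.64; count ≥ 0.49 → 2.

2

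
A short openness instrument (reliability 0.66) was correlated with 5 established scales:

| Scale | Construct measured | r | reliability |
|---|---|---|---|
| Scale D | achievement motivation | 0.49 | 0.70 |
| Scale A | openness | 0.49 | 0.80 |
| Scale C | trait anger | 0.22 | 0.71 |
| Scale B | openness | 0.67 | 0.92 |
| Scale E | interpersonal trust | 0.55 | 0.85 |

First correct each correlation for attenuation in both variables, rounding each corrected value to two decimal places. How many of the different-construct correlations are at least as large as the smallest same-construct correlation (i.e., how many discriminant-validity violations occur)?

2

Disattenuated r (r / √(r_scale · r_new)):
  Scale D (disc): 0.49 / √(0.70·0.66) = 0.72
  Scale A (conv): 0.49 / √(0.80·0.66) = 0.67
  Scale C (disc): 0.22 / √(0.71·0.66) = 0.32
  Scale B (conv): 0.67 / √(0.92·0.66) = 0.86
  Scale E (disc): 0.55 / √(0.85·0.66) = 0.73
Smallest convergent = 0.67. Discriminant values: 0.72, 0.32, 0.73; count ≥ 0.67 → 2.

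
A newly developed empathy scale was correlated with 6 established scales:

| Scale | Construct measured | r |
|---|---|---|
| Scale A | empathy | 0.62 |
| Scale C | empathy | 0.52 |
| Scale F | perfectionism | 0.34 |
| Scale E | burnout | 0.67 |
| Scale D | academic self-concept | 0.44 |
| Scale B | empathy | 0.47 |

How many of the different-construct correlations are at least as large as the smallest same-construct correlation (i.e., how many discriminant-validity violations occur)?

1

Convergent (same construct = empathy): Scale A, Scale C, Scale B.
Smallest convergent = 0.47. Discriminant values: 0.34, 0.67, 0.44; count ≥ 0.47 → 1.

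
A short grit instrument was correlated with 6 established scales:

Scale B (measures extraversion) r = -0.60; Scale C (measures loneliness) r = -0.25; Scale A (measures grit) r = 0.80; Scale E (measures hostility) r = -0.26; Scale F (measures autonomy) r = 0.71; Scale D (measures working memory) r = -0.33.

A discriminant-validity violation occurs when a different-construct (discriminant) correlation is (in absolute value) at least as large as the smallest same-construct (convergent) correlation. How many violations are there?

Convergent (same construct = grit): Scale A.
Smallest convergent = 0.80. Discriminant |r|: 0.60, 0.25, 0.26, 0.71, 0.33; count ≥ 0.80 → 0.

0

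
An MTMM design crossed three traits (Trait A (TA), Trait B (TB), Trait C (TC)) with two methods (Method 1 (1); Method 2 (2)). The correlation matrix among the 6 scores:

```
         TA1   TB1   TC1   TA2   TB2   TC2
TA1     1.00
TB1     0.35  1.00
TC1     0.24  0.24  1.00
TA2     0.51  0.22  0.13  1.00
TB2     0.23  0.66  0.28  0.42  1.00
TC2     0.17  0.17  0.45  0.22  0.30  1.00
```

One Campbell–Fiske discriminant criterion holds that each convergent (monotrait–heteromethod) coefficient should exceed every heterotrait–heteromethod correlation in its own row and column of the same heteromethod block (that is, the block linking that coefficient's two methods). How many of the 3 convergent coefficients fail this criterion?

0

Checking each validity diagonal entry against its comparison values:
TA (methods 1·2): 0.51 vs {0.23, 0.22, 0.17, 0.13} → pass.
TB (methods 1·2): 0.66 vs {0.22, 0.23, 0.17, 0.28} → pass.
TC (methods 1·2): 0.45 vs {0.13, 0.17, 0.28, 0.17} → pass.
0 of 3 fail.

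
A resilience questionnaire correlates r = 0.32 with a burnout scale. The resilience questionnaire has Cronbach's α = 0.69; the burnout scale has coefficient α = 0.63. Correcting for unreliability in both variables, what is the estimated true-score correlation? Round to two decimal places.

r_true = r_obs / √(r_xx · r_yy) = 0.32 / √(0.69 × 0.63) = 0.32 / √0.4347 = 0.32 / 0.6593 ≈ 0.49.

0.49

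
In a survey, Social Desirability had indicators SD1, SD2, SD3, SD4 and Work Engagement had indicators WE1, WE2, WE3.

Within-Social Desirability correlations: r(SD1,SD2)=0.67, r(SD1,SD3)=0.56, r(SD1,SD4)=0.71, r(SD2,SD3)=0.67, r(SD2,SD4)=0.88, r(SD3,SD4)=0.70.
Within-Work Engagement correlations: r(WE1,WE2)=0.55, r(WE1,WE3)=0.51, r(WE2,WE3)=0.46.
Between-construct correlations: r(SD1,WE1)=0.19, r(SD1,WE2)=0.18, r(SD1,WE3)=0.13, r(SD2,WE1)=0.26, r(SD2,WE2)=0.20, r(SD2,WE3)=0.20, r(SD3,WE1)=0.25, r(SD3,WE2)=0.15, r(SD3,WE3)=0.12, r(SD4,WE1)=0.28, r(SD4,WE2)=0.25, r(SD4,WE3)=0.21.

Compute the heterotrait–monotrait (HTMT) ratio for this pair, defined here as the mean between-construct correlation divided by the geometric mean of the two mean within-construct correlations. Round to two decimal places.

Mean between = 2.42/12 = 0.2017.
Mean within-SD = 4.19/6 = 0.6983; mean within-WE = 1.52/3 = 0.5067.
Geometric mean = √(0.6983 × 0.5067) = 0.5948.
HTMT = 0.2017 / 0.5948 = 0.34.

0.34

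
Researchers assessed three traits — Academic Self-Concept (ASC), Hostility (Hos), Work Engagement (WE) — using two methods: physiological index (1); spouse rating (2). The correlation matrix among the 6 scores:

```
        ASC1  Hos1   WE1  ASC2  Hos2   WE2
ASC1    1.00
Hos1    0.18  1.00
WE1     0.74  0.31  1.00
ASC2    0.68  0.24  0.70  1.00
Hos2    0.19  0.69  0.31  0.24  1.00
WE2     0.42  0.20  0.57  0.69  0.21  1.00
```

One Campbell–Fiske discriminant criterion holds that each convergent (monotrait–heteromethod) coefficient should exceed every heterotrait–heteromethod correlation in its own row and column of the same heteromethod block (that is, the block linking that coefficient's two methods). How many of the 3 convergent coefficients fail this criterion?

2

Each convergent coefficient versus the relevant comparison correlations:
ASC (methods 1·2): 0.68 vs {0.19, 0.24, 0.42, 0.70} → fail.
Hos (methods 1·2): 0.69 vs {0.24, 0.19, 0.20, 0.31} → pass.
WE (methods 1·2): 0.57 vs {0.70, 0.42, 0.31, 0.20} → fail.
2 of 3 fail.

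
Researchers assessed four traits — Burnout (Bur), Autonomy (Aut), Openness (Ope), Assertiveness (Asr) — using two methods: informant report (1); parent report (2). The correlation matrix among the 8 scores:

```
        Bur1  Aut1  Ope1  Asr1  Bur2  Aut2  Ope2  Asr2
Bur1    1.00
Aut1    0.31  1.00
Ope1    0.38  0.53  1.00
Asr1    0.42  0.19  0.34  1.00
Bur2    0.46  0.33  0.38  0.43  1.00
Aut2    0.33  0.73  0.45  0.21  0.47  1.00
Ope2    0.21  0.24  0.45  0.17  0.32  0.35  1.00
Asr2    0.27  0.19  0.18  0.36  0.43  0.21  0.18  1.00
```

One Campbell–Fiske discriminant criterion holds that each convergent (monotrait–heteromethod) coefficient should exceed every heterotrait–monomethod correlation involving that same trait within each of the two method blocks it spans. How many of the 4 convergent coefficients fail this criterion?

Convergent coefficients and their comparison sets:
Bur (methods 1·2): 0.46 vs {0.31, 0.47, 0.38, 0.32, 0.42, 0.43} → fail.
Aut (methods 1·2): 0.73 vs {0.31, 0.47, 0.53, 0.35, 0.19, 0.21} → pass.
Ope (methods 1·2): 0.45 vs {0.38, 0.32, 0.53, 0.35, 0.34, 0.18} → fail.
Asr (methods 1·2): 0.36 vs {0.42, 0.43, 0.19, 0.21, 0.34, 0.18} → fail.
3 of 4 fail.

3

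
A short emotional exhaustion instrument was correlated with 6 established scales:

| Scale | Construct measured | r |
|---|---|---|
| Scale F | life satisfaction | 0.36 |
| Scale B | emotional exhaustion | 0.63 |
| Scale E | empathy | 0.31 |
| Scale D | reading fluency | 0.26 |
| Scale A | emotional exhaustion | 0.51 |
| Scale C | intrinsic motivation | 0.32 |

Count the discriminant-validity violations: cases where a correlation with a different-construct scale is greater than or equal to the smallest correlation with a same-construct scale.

0

Convergent (same construct = emotional exhaustion): Scale B, Scale A.
Smallest convergent = 0.51. Discriminant values: 0.36, 0.31, 0.26, 0.32; count ≥ 0.51 → 0.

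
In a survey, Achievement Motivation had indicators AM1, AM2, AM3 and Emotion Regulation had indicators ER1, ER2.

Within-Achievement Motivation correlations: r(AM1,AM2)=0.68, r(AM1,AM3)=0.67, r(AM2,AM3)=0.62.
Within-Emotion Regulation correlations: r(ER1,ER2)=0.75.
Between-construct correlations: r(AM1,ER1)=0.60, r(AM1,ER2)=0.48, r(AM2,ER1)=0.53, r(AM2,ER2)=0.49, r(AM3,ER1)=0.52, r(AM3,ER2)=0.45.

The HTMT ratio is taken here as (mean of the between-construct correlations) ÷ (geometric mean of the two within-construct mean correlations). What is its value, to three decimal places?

Mean between = 3.07/6 = 0.5117.
Mean within-AM = 1.97/3 = 0.6567; mean within-ER = 0.75/1 = 0.7500.
Geometric mean = √(0.6567 × 0.7500) = 0.7018.
HTMT = 0.5117 / 0.7018 = 0.729.

0.729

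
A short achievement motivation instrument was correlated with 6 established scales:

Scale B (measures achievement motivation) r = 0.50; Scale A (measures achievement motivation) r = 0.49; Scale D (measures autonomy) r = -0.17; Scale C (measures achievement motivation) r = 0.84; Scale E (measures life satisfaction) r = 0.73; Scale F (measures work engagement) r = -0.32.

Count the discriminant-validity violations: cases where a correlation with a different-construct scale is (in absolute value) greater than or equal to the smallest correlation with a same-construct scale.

1

Convergent (same construct = achievement motivation): Scale B, Scale A, Scale C.
Smallest convergent = 0.49. Discriminant |r|: 0.17, 0.73, 0.32; count ≥ 0.49 → 1.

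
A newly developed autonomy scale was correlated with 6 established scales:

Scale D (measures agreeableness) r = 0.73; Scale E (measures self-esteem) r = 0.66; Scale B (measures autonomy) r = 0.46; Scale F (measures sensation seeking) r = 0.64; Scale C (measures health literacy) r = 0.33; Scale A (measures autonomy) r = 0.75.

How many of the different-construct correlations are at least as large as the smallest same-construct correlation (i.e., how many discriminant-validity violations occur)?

Convergent (same construct = autonomy): Scale B, Scale A.
Smallest convergent = 0.46. Discriminant values: 0.73, 0.66, 0.64, 0.33; count ≥ 0.46 → 3.

3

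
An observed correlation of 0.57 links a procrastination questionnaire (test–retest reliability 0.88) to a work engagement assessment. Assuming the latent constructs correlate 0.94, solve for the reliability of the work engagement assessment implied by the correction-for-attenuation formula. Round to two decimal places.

r_true = r_obs / √(r_xx · r_yy) ⇒ 0.94 = 0.57 / √(0.88 · r_yy).
√(0.88 · r_yy) = 0.57 / 0.94 = 0.6064; 0.88 · r_yy = 0.3677; r_yy = 0.3677 / 0.88 ≈ 0.42.

0.42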